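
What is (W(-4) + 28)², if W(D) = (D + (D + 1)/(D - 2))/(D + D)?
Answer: 207025/256 ≈ 808.69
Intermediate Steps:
W(D) = (D + (1 + D)/(-2 + D))/(2*D) (W(D) = (D + (1 + D)/(-2 + D))/((2*D)) = (D + (1 + D)/(-2 + D))*(1/(2*D)) = (D + (1 + D)/(-2 + D))/(2*D))
(W(-4) + 28)² = ((½)*(1 + (-4)² - 1*(-4))/(-4*(-2 - 4)) + 28)² = ((½)*(-¼)*(1 + 16 + 4)/(-6) + 28)² = ((½)*(-¼)*(-⅙)*21 + 28)² = (7/16 + 28)² = (455/16)² = 207025/256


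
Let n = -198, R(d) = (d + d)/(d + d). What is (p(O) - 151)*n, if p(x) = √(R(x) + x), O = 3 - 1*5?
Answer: 29898 - 198*I ≈ 29898.0 - 198.0*I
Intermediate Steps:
R(d) = 1 (R(d) = (2*d)/((2*d)) = (2*d)*(1/(2*d)) = 1)
O = -2 (O = 3 - 5 = -2)
p(x) = √(1 + x)
(p(O) - 151)*n = (√(1 - 2) - 151)*(-198) = (√(-1) - 151)*(-198) = (I - 151)*(-198) = (-151 + I)*(-198) = 29898 - 198*I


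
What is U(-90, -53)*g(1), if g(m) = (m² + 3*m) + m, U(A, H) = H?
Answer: -265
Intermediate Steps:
g(m) = m² + 4*m
U(-90, -53)*g(1) = -53*(4 + 1) = -53*5 = -265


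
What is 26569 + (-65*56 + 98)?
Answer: 23027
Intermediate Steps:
26569 + (-65*56 + 98) = 26569 + (-3640 + 98) = 26569 - 3542 = 23027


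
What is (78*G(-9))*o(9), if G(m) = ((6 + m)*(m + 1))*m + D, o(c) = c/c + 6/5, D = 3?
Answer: -182754/5 ≈ -36551.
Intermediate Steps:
o(c) = 11/5 (o(c) = 1 + 6*(⅕) = 1 + 6/5 = 11/5)
G(m) = 3 + m*(1 + m)*(6 + m) (G(m) = ((6 + m)*(m + 1))*m + 3 = ((6 + m)*(1 + m))*m + 3 = ((1 + m)*(6 + m))*m + 3 = m*(1 + m)*(6 + m) + 3 = 3 + m*(1 + m)*(6 + m))
(78*G(-9))*o(9) = (78*(3 + (-9)³ + 6*(-9) + 7*(-9)²))*(11/5) = (78*(3 - 729 - 54 + 7*81))*(11/5) = (78*(3 - 729 - 54 + 567))*(11/5) = (78*(-213))*(11/5) = -16614*11/5 = -182754/5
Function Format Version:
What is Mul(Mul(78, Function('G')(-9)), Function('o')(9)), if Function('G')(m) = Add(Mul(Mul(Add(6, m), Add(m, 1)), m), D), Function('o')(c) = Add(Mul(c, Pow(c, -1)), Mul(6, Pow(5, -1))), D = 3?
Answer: Rational(-182754, 5) ≈ -36551.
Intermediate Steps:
Function('o')(c) = Rational(11, 5) (Function('o')(c) = Add(1, Mul(6, Rational(1, 5))) = Add(1, Rational(6, 5)) = Rational(11, 5))
Function('G')(m) = Add(3, Mul(m, Add(1, m), Add(6, m))) (Function('G')(m) = Add(Mul(Mul(Add(6, m), Add(m, 1)), m), 3) = Add(Mul(Mul(Add(6, m), Add(1, m)), m), 3) = Add(Mul(Mul(Add(1, m), Add(6, m)), m), 3) = Add(Mul(m, Add(1, m), Add(6, m)), 3) = Add(3, Mul(m, Add(1, m), Add(6, m))))
Mul(Mul(78, Function('G')(-9)), Function('o')(9)) = Mul(Mul(78, Add(3, Pow(-9, 3), Mul(6, -9), Mul(7, Pow(-9, 2)))), Rational(11, 5)) = Mul(Mul(78, Add(3, -729, -54, Mul(7, 81))), Rational(11, 5)) = Mul(Mul(78, Add(3, -729, -54, 567)), Rational(11, 5)) = Mul(Mul(78, -213), Rational(11, 5)) = Mul(-16614, Rational(11, 5)) = Rational(-182754, 5)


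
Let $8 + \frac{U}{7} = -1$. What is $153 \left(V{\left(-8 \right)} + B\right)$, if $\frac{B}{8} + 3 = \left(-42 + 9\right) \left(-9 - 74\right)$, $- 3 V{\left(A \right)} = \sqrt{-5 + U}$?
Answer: $3348864 - 102 i \sqrt{17} \approx 3.3489 \cdot 10^{6} - 420.56 i$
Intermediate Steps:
$U = -63$ ($U = -56 + 7 \left(-1\right) = -56 - 7 = -63$)
$V{\left(A \right)} = - \frac{2 i \sqrt{17}}{3}$ ($V{\left(A \right)} = - \frac{\sqrt{-5 - 63}}{3} = - \frac{\sqrt{-68}}{3} = - \frac{2 i \sqrt{17}}{3}$)
$B = 21888$ ($B = -24 + 8 \left(-42 + 9\right) \left(-9 - 74\right) = -24 + 8 \left(\left(-33\right) \left(-83\right)\right) = -24 + 8 \cdot 2739 = -24 + 21912 = 21888$)
$153 \left(V{\left(-8 \right)} + B\right) = 153 \left(- \frac{2 i \sqrt{17}}{3} + 21888\right) = 153 \left(21888 - \frac{2 i \sqrt{17}}{3}\right) = 3348864 - 102 i \sqrt{17}$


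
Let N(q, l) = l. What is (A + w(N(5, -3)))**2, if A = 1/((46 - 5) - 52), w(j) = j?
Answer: 1156/121 ≈ 9.5537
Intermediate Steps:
A = -1/11 (A = 1/(41 - 52) = 1/(-11) = -1/11 ≈ -0.090909)
(A + w(N(5, -3)))**2 = (-1/11 - 3)**2 = (-34/11)**2 = 1156/121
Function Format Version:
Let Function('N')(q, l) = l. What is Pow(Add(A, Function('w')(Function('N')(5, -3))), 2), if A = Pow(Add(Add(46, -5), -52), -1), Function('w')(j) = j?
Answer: Rational(1156, 121) ≈ 9.5537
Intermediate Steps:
A = Rational(-1, 11) (A = Pow(Add(41, -52), -1) = Pow(-11, -1) = Rational(-1, 11) ≈ -0.090909)
Pow(Add(A, Function('w')(Function('N')(5, -3))), 2) = Pow(Add(Rational(-1, 11), -3), 2) = Pow(Rational(-34, 11), 2) = Rational(1156, 121)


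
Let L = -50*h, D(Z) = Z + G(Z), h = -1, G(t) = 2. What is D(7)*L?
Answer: 450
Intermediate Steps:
D(Z) = 2 + Z (D(Z) = Z + 2 = 2 + Z)
L = 50 (L = -50*(-1) = 50)
D(7)*L = (2 + 7)*50 = 9*50 = 450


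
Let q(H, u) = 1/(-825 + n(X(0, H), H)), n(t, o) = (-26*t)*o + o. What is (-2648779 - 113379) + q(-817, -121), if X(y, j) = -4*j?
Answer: -191741312987811/69417214 ≈ -2.7622e+6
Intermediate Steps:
n(t, o) = o - 26*o*t (n(t, o) = -26*o*t + o = o - 26*o*t)
q(H, u) = 1/(-825 + H*(1 + 104*H)) (q(H, u) = 1/(-825 + H*(1 - (-104)*H)) = 1/(-825 + H*(1 + 104*H)))
(-2648779 - 113379) + q(-817, -121) = (-2648779 - 113379) + 1/(-825 - 817 + 104*(-817)**2) = -2762158 + 1/(-825 - 817 + 104*667489) = -2762158 + 1/(-825 - 817 + 69418856) = -2762158 + 1/69417214 = -191741312987811/69417214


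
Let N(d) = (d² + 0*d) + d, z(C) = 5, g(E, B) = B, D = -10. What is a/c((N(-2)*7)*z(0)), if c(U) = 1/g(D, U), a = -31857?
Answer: -2229990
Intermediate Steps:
N(d) = d + d² (N(d) = (d² + 0) + d = d² + d = d + d²)
c(U) = 1/U
a/c((N(-2)*7)*z(0)) = -31857*(-2*(1 - 2)*7)*5 = -31857*(-2*(-1)*7)*5 = -31857*(2*7)*5 = -31857*14*5 = -31857/(1/70) = -31857/1/70 = -31857*70 = -2229990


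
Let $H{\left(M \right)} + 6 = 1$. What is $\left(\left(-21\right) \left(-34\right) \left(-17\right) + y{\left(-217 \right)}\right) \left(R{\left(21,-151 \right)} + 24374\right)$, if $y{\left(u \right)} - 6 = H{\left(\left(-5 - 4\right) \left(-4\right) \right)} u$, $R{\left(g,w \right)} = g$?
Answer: $-269491565$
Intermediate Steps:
$H{\left(M \right)} = -5$ ($H{\left(M \right)} = -6 + 1 = -5$)
$y{\left(u \right)} = 6 - 5 u$
$\left(\left(-21\right) \left(-34\right) \left(-17\right) + y{\left(-217 \right)}\right) \left(R{\left(21,-151 \right)} + 24374\right) = \left(\left(-21\right) \left(-34\right) \left(-17\right) + \left(6 - -1085\right)\right) \left(21 + 24374\right) = \left(714 \left(-17\right) + \left(6 + 1085\right)\right) 24395 = \left(-12138 + 1091\right) 24395 = \left(-11047\right) 24395 = -269491565$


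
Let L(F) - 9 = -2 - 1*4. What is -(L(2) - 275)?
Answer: 272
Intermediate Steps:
L(F) = 3 (L(F) = 9 + (-2 - 1*4) = 9 + (-2 - 4) = 9 - 6 = 3)
-(L(2) - 275) = -(3 - 275) = -1*(-272) = 272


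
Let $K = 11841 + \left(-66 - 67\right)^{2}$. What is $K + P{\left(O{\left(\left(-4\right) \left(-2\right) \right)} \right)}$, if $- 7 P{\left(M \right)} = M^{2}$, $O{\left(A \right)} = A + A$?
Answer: $\frac{206454}{7} \approx 29493.0$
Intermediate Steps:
$O{\left(A \right)} = 2 A$
$P{\left(M \right)} = - \frac{M^{2}}{7}$
$K = 29530$ ($K = 11841 + \left(-133\right)^{2} = 11841 + 17689 = 29530$)
$K + P{\left(O{\left(\left(-4\right) \left(-2\right) \right)} \right)} = 29530 - \frac{\left(2 \left(\left(-4\right) \left(-2\right)\right)\right)^{2}}{7} = 29530 - \frac{\left(2 \cdot 8\right)^{2}}{7} = 29530 - \frac{16^{2}}{7} = 29530 - \frac{256}{7} = \frac{206454}{7}$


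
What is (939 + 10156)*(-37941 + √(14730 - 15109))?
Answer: -420955395 + 11095*I*√379 ≈ -4.2096e+8 + 2.16e+5*I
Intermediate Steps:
(939 + 10156)*(-37941 + √(14730 - 15109)) = 11095*(-37941 + √(-379)) = 11095*(-37941 + I*√379) = -420955395 + 11095*I*√379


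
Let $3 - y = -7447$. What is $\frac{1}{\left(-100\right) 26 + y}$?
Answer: $\frac{1}{4850} \approx 0.00020619$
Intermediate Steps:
$y = 7450$ ($y = 3 - -7447 = 3 + 7447 = 7450$)
$\frac{1}{\left(-100\right) 26 + y} = \frac{1}{\left(-100\right) 26 + 7450} = \frac{1}{-2600 + 7450} = \frac{1}{4850}$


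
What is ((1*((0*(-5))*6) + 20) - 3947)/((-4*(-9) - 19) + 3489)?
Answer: -3927/3506 ≈ -1.1201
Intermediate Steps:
((1*((0*(-5))*6) + 20) - 3947)/((-4*(-9) - 19) + 3489) = ((1*(0*6) + 20) - 3947)/((36 - 19) + 3489) = ((1*0 + 20) - 3947)/(17 + 3489) = ((0 + 20) - 3947)/3506 = (20 - 3947)*(1/3506) = -3927*1/3506 = -3927/3506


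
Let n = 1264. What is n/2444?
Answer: 316/611 ≈ 0.51719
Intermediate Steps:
n/2444 = 1264/2444 = 1264*(1/2444) = 316/611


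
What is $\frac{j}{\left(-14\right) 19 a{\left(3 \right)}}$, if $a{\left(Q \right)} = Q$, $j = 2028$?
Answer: $- \frac{338}{133} \approx -2.5414$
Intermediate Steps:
$\frac{j}{\left(-14\right) 19 a{\left(3 \right)}} = \frac{2028}{\left(-14\right) 19 \cdot 3} = \frac{2028}{\left(-266\right) 3} = \frac{2028}{-798} = 2028 \left(- \frac{1}{798}\right) = - \frac{338}{133}$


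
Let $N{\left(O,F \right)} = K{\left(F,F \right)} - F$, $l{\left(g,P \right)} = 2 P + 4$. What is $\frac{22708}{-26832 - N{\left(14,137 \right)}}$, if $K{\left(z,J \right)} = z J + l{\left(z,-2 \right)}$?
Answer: $- \frac{5677}{11366} \approx -0.49947$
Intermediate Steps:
$l{\left(g,P \right)} = 4 + 2 P$
$K{\left(z,J \right)} = J z$ ($K{\left(z,J \right)} = z J + \left(4 + 2 \left(-2\right)\right) = J z + \left(4 - 4\right) = J z + 0 = J z$)
$N{\left(O,F \right)} = F^{2} - F$ ($N{\left(O,F \right)} = F F - F = F^{2} - F$)
$\frac{22708}{-26832 - N{\left(14,137 \right)}} = \frac{22708}{-26832 - 137 \left(-1 + 137\right)} = \frac{22708}{-26832 - 137 \cdot 136} = \frac{22708}{-26832 - 18632} = \frac{22708}{-45464} = 22708 \left(- \frac{1}{45464}\right) = - \frac{5677}{11366}$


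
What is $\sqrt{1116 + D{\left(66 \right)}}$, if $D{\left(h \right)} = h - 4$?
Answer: $\sqrt{1178} \approx 34.322$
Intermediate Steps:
$D{\left(h \right)} = -4 + h$
$\sqrt{1116 + D{\left(66 \right)}} = \sqrt{1116 + \left(-4 + 66\right)} = \sqrt{1116 + 62} = \sqrt{1178}$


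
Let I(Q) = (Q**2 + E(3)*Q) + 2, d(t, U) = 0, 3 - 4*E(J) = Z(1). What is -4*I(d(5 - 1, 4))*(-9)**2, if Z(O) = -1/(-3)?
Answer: -648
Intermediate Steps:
Z(O) = 1/3 (Z(O) = -1*(-1/3) = 1/3)
E(J) = 2/3 (E(J) = 3/4 - 1/4*1/3 = 3/4 - 1/12 = 2/3)
I(Q) = 2 + Q**2 + 2*Q/3 (I(Q) = (Q**2 + 2*Q/3) + 2 = 2 + Q**2 + 2*Q/3)
-4*I(d(5 - 1, 4))*(-9)**2 = -4*(2 + 0**2 + (2/3)*0)*(-9)**2 = -4*(2 + 0 + 0)*81 = -4*2*81 = -8*81 = -648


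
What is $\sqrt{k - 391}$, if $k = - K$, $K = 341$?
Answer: $2 i \sqrt{183} \approx 27.056 i$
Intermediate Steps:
$k = -341$ ($k = \left(-1\right) 341 = -341$)
$\sqrt{k - 391} = \sqrt{-341 - 391} = \sqrt{-732} = 2 i \sqrt{183}$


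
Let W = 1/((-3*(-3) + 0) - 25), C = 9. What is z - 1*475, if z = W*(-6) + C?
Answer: -3725/8 ≈ -465.63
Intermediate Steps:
W = -1/16 (W = 1/((9 + 0) - 25) = 1/(9 - 25) = 1/(-16) = -1/16 ≈ -0.062500)
z = 75/8 (z = -1/16*(-6) + 9 = 3/8 + 9 = 75/8 ≈ 9.3750)
z - 1*475 = 75/8 - 1*475 = 75/8 - 475 = -3725/8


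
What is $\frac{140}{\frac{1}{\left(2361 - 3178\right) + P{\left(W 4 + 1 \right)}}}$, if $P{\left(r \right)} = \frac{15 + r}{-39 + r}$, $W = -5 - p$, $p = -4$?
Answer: $-114420$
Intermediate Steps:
$W = -1$ ($W = -5 - -4 = -5 + 4 = -1$)
$P{\left(r \right)} = \frac{15 + r}{-39 + r}$
$\frac{140}{\frac{1}{\left(2361 - 3178\right) + P{\left(W 4 + 1 \right)}}} = \frac{140}{\frac{1}{\left(2361 - 3178\right) + \frac{15 + \left(\left(-1\right) 4 + 1\right)}{-39 + \left(\left(-1\right) 4 + 1\right)}}} = \frac{140}{\frac{1}{\left(2361 - 3178\right) + \frac{15 + \left(-4 + 1\right)}{-39 + \left(-4 + 1\right)}}} = \frac{140}{\frac{1}{-817 + \frac{15 - 3}{-39 - 3}}} = \frac{140}{\frac{1}{-817 + \frac{1}{-42} \cdot 12}} = \frac{140}{\frac{1}{-817 - \frac{2}{7}}} = \frac{140}{\frac{1}{- \frac{5721}{7}}} = \frac{140}{- \frac{7}{5721}} = 140 \left(- \frac{5721}{7}\right) = -114420$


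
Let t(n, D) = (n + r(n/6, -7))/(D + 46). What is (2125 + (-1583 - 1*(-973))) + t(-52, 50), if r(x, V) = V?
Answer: 145381/96 ≈ 1514.4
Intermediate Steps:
t(n, D) = (-7 + n)/(46 + D) (t(n, D) = (n - 7)/(D + 46) = (-7 + n)/(46 + D))
(2125 + (-1583 - 1*(-973))) + t(-52, 50) = (2125 + (-1583 - 1*(-973))) + (-7 - 52)/(46 + 50) = (2125 + (-1583 + 973)) - 59/96 = (2125 - 610) + (1/96)*(-59) = 1515 - 59/96 = 145381/96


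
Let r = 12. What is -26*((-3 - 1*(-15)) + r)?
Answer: -624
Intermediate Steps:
-26*((-3 - 1*(-15)) + r) = -26*((-3 - 1*(-15)) + 12) = -26*((-3 + 15) + 12) = -26*(12 + 12) = -26*24 = -624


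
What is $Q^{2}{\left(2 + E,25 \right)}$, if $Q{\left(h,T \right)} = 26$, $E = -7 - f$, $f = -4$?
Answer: $676$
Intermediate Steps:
$E = -3$ ($E = -7 - -4 = -7 + 4 = -3$)
$Q^{2}{\left(2 + E,25 \right)} = 26^{2} = 676$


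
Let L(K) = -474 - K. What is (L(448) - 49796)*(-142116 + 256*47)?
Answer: 6597600312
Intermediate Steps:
(L(448) - 49796)*(-142116 + 256*47) = ((-474 - 1*448) - 49796)*(-142116 + 256*47) = ((-474 - 448) - 49796)*(-142116 + 12032) = (-922 - 49796)*(-130084) = -50718*(-130084) = 6597600312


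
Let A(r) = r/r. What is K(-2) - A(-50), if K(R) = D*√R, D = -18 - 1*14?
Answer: -1 - 32*I*√2 ≈ -1.0 - 45.255*I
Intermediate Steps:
D = -32 (D = -18 - 14 = -32)
K(R) = -32*√R
A(r) = 1
K(-2) - A(-50) = -32*I*√2 - 1*1 = -32*I*√2 - 1 = -1 - 32*I*√2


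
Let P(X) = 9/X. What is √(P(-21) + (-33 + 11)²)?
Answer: √23695/7 ≈ 21.990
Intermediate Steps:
√(P(-21) + (-33 + 11)²) = √(9/(-21) + (-33 + 11)²) = √(9*(-1/21) + (-22)²) = √(-3/7 + 484) = √(3385/7) = √23695/7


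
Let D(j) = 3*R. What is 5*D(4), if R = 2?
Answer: 30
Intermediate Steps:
D(j) = 6 (D(j) = 3*2 = 6)
5*D(4) = 5*6 = 30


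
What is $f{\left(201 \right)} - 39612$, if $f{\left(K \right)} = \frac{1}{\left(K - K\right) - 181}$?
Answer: $- \frac{7169773}{181} \approx -39612.0$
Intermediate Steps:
$f{\left(K \right)} = - \frac{1}{181}$ ($f{\left(K \right)} = \frac{1}{0 - 181} = \frac{1}{-181} = - \frac{1}{181}$)
$f{\left(201 \right)} - 39612 = - \frac{1}{181} - 39612 = - \frac{7169773}{181}$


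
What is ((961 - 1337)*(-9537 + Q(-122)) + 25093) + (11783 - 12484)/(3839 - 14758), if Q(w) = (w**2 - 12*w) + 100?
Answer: -28099423416/10919 ≈ -2.5734e+6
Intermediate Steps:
Q(w) = 100 + w**2 - 12*w
((961 - 1337)*(-9537 + Q(-122)) + 25093) + (11783 - 12484)/(3839 - 14758) = ((961 - 1337)*(-9537 + (100 + (-122)**2 - 12*(-122))) + 25093) + (11783 - 12484)/(3839 - 14758) = (-376*(-9537 + (100 + 14884 + 1464)) + 25093) - 701/(-10919) = (-376*(-9537 + 16448) + 25093) - 701*(-1/10919) = (-376*6911 + 25093) + 701/10919 = (-2598536 + 25093) + 701/10919 = -2573443 + 701/10919 = -28099423416/10919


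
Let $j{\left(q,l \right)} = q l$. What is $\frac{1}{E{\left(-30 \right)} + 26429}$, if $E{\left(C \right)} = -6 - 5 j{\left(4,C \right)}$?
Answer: $\frac{1}{27023} \approx 3.7006 \cdot 10^{-5}$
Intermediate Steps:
$j{\left(q,l \right)} = l q$
$E{\left(C \right)} = -6 - 20 C$ ($E{\left(C \right)} = -6 - 5 C 4 = -6 - 5 \cdot 4 C = -6 - 20 C$)
$\frac{1}{E{\left(-30 \right)} + 26429} = \frac{1}{\left(-6 - -600\right) + 26429} = \frac{1}{\left(-6 + 600\right) + 26429} = \frac{1}{594 + 26429} = \frac{1}{27023}$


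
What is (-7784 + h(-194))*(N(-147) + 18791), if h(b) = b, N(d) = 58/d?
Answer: -22036983182/147 ≈ -1.4991e+8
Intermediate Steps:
(-7784 + h(-194))*(N(-147) + 18791) = (-7784 - 194)*(58/(-147) + 18791) = -7978*(58*(-1/147) + 18791) = -7978*(-58/147 + 18791) = -7978*2762219/147 = -22036983182/147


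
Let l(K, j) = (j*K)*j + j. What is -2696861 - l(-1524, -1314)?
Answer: 2628636757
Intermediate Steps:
l(K, j) = j + K*j² (l(K, j) = (K*j)*j + j = K*j² + j = j + K*j²)
-2696861 - l(-1524, -1314) = -2696861 - (-1314)*(1 - 1524*(-1314)) = -2696861 - (-1314)*(1 + 2002536) = -2696861 - (-1314)*2002537 = -2696861 - 1*(-2631333618) = -2696861 + 2631333618 = 2628636757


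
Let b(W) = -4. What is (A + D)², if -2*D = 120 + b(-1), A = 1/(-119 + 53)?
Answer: 14661241/4356 ≈ 3365.8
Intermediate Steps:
A = -1/66 (A = 1/(-66) = -1/66 ≈ -0.015152)
D = -58 (D = -(120 - 4)/2 = -½*116 = -58)
(A + D)² = (-1/66 - 58)² = (-3829/66)² = 14661241/4356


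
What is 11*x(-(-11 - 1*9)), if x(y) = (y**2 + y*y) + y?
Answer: 9020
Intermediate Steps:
x(y) = y + 2*y**2 (x(y) = (y**2 + y**2) + y = 2*y**2 + y = y + 2*y**2)
11*x(-(-11 - 1*9)) = 11*((-(-11 - 1*9))*(1 + 2*(-(-11 - 1*9)))) = 11*((-(-11 - 9))*(1 + 2*(-(-11 - 9)))) = 11*((-1*(-20))*(1 + 2*(-1*(-20)))) = 11*(20*(1 + 2*20)) = 11*(20*(1 + 40)) = 11*(20*41) = 11*820 = 9020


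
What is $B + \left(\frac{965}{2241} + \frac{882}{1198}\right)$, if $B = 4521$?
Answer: $\frac{6070371355}{1342359} \approx 4522.2$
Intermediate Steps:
$B + \left(\frac{965}{2241} + \frac{882}{1198}\right) = 4521 + \left(\frac{965}{2241} + \frac{882}{1198}\right) = 4521 + \left(965 \cdot \frac{1}{2241} + 882 \cdot \frac{1}{1198}\right) = 4521 + \left(\frac{965}{2241} + \frac{441}{599}\right) = 4521 + \frac{1566316}{1342359} = \frac{6070371355}{1342359}$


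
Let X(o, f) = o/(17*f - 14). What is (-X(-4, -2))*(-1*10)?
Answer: 5/6 ≈ 0.83333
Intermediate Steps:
X(o, f) = o/(-14 + 17*f)
(-X(-4, -2))*(-1*10) = (-(-4)/(-14 + 17*(-2)))*(-1*10) = -(-4)/(-14 - 34)*(-10) = -(-4)/(-48)*(-10) = -(-4)*(-1)/48*(-10) = -1*1/12*(-10) = -1/12*(-10) = 5/6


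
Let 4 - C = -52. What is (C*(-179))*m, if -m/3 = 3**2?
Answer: 270648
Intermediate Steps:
m = -27 (m = -3*3**2 = -3*9 = -27)
C = 56 (C = 4 - 1*(-52) = 4 + 52 = 56)
(C*(-179))*m = (56*(-179))*(-27) = -10024*(-27) = 270648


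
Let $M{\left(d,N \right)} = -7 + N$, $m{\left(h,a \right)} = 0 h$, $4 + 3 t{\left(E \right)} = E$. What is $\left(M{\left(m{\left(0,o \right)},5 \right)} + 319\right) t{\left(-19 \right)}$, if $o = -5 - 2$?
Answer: $- \frac{7291}{3} \approx -2430.3$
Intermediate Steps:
$o = -7$ ($o = -5 - 2 = -7$)
$t{\left(E \right)} = - \frac{4}{3} + \frac{E}{3}$
$m{\left(h,a \right)} = 0$
$\left(M{\left(m{\left(0,o \right)},5 \right)} + 319\right) t{\left(-19 \right)} = \left(\left(-7 + 5\right) + 319\right) \left(- \frac{4}{3} + \frac{1}{3} \left(-19\right)\right) = \left(-2 + 319\right) \left(- \frac{4}{3} - \frac{19}{3}\right) = 317 \left(- \frac{23}{3}\right) = - \frac{7291}{3}$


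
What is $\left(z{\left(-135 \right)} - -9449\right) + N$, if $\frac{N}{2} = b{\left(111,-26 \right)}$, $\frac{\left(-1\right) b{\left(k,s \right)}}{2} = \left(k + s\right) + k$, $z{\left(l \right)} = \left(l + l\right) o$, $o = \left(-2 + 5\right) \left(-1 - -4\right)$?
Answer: $6235$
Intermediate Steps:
$o = 9$ ($o = 3 \left(-1 + 4\right) = 3 \cdot 3 = 9$)
$z{\left(l \right)} = 18 l$ ($z{\left(l \right)} = \left(l + l\right) 9 = 2 l 9 = 18 l$)
$b{\left(k,s \right)} = - 4 k - 2 s$ ($b{\left(k,s \right)} = - 2 \left(\left(k + s\right) + k\right) = - 2 \left(s + 2 k\right) = - 4 k - 2 s$)
$N = -784$ ($N = 2 \left(\left(-4\right) 111 - -52\right) = 2 \left(-444 + 52\right) = 2 \left(-392\right) = -784$)
$\left(z{\left(-135 \right)} - -9449\right) + N = \left(18 \left(-135\right) - -9449\right) - 784 = \left(-2430 + 9449\right) - 784 = 7019 - 784 = 6235$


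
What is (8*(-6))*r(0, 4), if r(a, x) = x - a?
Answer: -192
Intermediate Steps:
(8*(-6))*r(0, 4) = (8*(-6))*(4 - 1*0) = -48*(4 + 0) = -48*4 = -192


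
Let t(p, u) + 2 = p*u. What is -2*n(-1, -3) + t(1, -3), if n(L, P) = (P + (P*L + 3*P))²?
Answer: -167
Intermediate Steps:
t(p, u) = -2 + p*u
n(L, P) = (4*P + L*P)² (n(L, P) = (P + (L*P + 3*P))² = (P + (3*P + L*P))² = (4*P + L*P)²)
-2*n(-1, -3) + t(1, -3) = -2*(-3)²*(4 - 1)² + (-2 + 1*(-3)) = -18*3² + (-2 - 3) = -18*9 - 5 = -2*81 - 5 = -162 - 5 = -167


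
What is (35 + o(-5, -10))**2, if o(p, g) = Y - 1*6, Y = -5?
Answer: 576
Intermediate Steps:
o(p, g) = -11 (o(p, g) = -5 - 1*6 = -5 - 6 = -11)
(35 + o(-5, -10))**2 = (35 - 11)**2 = 24**2 = 576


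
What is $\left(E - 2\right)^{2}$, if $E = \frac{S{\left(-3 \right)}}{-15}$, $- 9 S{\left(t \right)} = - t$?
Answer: $\frac{7921}{2025} \approx 3.9116$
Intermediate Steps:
$S{\left(t \right)} = \frac{t}{9}$ ($S{\left(t \right)} = - \frac{\left(-1\right) t}{9} = \frac{t}{9}$)
$E = \frac{1}{45}$ ($E = \frac{\frac{1}{9} \left(-3\right)}{-15} = \left(- \frac{1}{3}\right) \left(- \frac{1}{15}\right) = \frac{1}{45} \approx 0.022222$)
$\left(E - 2\right)^{2} = \left(\frac{1}{45} - 2\right)^{2} = \left(- \frac{89}{45}\right)^{2} = \frac{7921}{2025}$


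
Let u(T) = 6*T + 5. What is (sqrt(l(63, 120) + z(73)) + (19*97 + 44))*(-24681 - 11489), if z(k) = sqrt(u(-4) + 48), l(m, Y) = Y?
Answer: -68252790 - 36170*sqrt(120 + sqrt(29)) ≈ -6.8658e+7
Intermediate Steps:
u(T) = 5 + 6*T
z(k) = sqrt(29) (z(k) = sqrt((5 + 6*(-4)) + 48) = sqrt((5 - 24) + 48) = sqrt(-19 + 48) = sqrt(29))
(sqrt(l(63, 120) + z(73)) + (19*97 + 44))*(-24681 - 11489) = (sqrt(120 + sqrt(29)) + (19*97 + 44))*(-24681 - 11489) = (sqrt(120 + sqrt(29)) + (1843 + 44))*(-36170) = (sqrt(120 + sqrt(29)) + 1887)*(-36170) = (1887 + sqrt(120 + sqrt(29)))*(-36170) = -68252790 - 36170*sqrt(120 + sqrt(29))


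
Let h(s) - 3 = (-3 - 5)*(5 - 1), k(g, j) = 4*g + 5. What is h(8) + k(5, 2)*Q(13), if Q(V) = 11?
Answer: 246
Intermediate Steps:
k(g, j) = 5 + 4*g
h(s) = -29 (h(s) = 3 + (-3 - 5)*(5 - 1) = 3 - 8*4 = 3 - 32 = -29)
h(8) + k(5, 2)*Q(13) = -29 + (5 + 4*5)*11 = -29 + (5 + 20)*11 = -29 + 25*11 = -29 + 275 = 246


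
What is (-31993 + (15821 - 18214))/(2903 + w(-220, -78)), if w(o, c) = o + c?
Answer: -66/5 ≈ -13.200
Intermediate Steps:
w(o, c) = c + o
(-31993 + (15821 - 18214))/(2903 + w(-220, -78)) = (-31993 + (15821 - 18214))/(2903 + (-78 - 220)) = (-31993 - 2393)/(2903 - 298) = -34386/2605 = -34386*1/2605 = -66/5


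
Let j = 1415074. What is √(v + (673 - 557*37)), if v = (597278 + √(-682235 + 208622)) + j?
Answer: √(1992416 + I*√473613) ≈ 1411.5 + 0.24*I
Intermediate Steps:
v = 2012352 + I*√473613 (v = (597278 + √(-682235 + 208622)) + 1415074 = (597278 + √(-473613)) + 1415074 = (597278 + I*√473613) + 1415074 = 2012352 + I*√473613 ≈ 2.0124e+6 + 688.2*I)
√(v + (673 - 557*37)) = √((2012352 + I*√473613) + (673 - 557*37)) = √((2012352 + I*√473613) + (673 - 20609)) = √((2012352 + I*√473613) - 19936) = √(1992416 + I*√473613)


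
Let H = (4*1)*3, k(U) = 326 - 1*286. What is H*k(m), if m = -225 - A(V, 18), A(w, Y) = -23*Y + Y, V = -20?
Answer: 480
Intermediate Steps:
A(w, Y) = -22*Y
m = 171 (m = -225 - (-22)*18 = -225 - 1*(-396) = -225 + 396 = 171)
k(U) = 40 (k(U) = 326 - 286 = 40)
H = 12 (H = 4*3 = 12)
H*k(m) = 12*40 = 480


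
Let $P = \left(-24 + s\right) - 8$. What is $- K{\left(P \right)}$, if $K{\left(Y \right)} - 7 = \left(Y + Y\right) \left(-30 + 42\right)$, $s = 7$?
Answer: $593$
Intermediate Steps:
$P = -25$ ($P = \left(-24 + 7\right) - 8 = -17 - 8 = -25$)
$K{\left(Y \right)} = 7 + 24 Y$ ($K{\left(Y \right)} = 7 + \left(Y + Y\right) \left(-30 + 42\right) = 7 + 2 Y 12 = 7 + 24 Y$)
$- K{\left(P \right)} = - (7 + 24 \left(-25\right)) = - (7 - 600) = \left(-1\right) \left(-593\right) = 593$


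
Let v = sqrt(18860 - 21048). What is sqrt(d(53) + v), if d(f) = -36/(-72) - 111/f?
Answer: sqrt(-17914 + 22472*I*sqrt(547))/106 ≈ 4.7544 + 4.9192*I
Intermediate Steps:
d(f) = 1/2 - 111/f (d(f) = -36*(-1/72) - 111/f = 1/2 - 111/f)
v = 2*I*sqrt(547) (v = sqrt(-2188) = 2*I*sqrt(547) ≈ 46.776*I)
sqrt(d(53) + v) = sqrt((1/2)*(-222 + 53)/53 + 2*I*sqrt(547)) = sqrt((1/2)*(1/53)*(-169) + 2*I*sqrt(547)) = sqrt(-169/106 + 2*I*sqrt(547))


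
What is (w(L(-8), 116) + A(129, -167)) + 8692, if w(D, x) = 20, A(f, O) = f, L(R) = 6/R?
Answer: 8841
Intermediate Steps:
(w(L(-8), 116) + A(129, -167)) + 8692 = (20 + 129) + 8692 = 149 + 8692 = 8841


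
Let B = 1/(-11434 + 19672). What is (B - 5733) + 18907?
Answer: 108527413/8238 ≈ 13174.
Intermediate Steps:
B = 1/8238 ≈ 0.00012139
(B - 5733) + 18907 = (1/8238 - 5733) + 18907 = -47228453/8238 + 18907 = 108527413/8238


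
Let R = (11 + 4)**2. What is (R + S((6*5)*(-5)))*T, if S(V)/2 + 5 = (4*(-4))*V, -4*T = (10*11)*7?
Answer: -1930775/2 ≈ -9.6539e+5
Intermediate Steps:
R = 225 (R = 15**2 = 225)
T = -385/2 (T = -10*11*7/4 = -55*7/2 = -1/4*770 = -385/2 ≈ -192.50)
S(V) = -10 - 32*V (S(V) = -10 + 2*((4*(-4))*V) = -10 + 2*(-16*V) = -10 - 32*V)
(R + S((6*5)*(-5)))*T = (225 + (-10 - 32*6*5*(-5)))*(-385/2) = (225 + (-10 - 960*(-5)))*(-385/2) = (225 + (-10 - 32*(-150)))*(-385/2) = (225 + (-10 + 4800))*(-385/2) = (225 + 4790)*(-385/2) = 5015*(-385/2) = -1930775/2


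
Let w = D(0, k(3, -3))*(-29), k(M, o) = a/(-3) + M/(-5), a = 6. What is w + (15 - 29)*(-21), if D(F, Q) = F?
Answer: 294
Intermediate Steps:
k(M, o) = -2 - M/5 (k(M, o) = 6/(-3) + M/(-5) = 6*(-⅓) + M*(-⅕) = -2 - M/5)
w = 0 (w = 0*(-29) = 0)
w + (15 - 29)*(-21) = 0 + (15 - 29)*(-21) = 0 - 14*(-21) = 0 + 294 = 294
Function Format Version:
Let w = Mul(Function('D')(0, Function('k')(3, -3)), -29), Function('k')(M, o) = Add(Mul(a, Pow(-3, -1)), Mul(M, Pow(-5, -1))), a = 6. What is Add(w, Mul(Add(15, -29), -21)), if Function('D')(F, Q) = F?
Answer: 294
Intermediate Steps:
Function('k')(M, o) = Add(-2, Mul(Rational(-1, 5), M)) (Function('k')(M, o) = Add(Mul(6, Pow(-3, -1)), Mul(M, Pow(-5, -1))) = Add(Mul(6, Rational(-1, 3)), Mul(M, Rational(-1, 5))) = Add(-2, Mul(Rational(-1, 5), M)))
w = 0 (w = Mul(0, -29) = 0)
Add(w, Mul(Add(15, -29), -21)) = Add(0, Mul(Add(15, -29), -21)) = Add(0, Mul(-14, -21)) = Add(0, 294) = 294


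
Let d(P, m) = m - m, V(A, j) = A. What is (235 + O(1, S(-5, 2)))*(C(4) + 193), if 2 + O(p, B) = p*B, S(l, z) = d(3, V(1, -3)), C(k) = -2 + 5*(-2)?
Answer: 42173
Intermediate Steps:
d(P, m) = 0
C(k) = -12 (C(k) = -2 - 10 = -12)
S(l, z) = 0
O(p, B) = -2 + B*p (O(p, B) = -2 + p*B = -2 + B*p)
(235 + O(1, S(-5, 2)))*(C(4) + 193) = (235 + (-2 + 0*1))*(-12 + 193) = (235 + (-2 + 0))*181 = (235 - 2)*181 = 233*181 = 42173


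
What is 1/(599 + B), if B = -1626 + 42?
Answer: -1/985 ≈ -0.0010152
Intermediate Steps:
B = -1584
1/(599 + B) = 1/(599 - 1584) = 1/(-985) = -1/985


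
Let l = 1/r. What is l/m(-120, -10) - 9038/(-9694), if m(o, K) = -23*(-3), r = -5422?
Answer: 1690634395/1813349946 ≈ 0.93233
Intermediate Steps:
m(o, K) = 69
l = -1/5422 (l = 1/(-5422) = -1/5422 ≈ -0.00018443)
l/m(-120, -10) - 9038/(-9694) = -1/5422/69 - 9038/(-9694) = -1/5422*1/69 - 9038*(-1/9694) = -1/374118 + 4519/4847 = 1690634395/1813349946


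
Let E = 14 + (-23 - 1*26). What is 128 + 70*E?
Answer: -2322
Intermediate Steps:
E = -35 (E = 14 + (-23 - 26) = 14 - 49 = -35)
128 + 70*E = 128 + 70*(-35) = 128 - 2450 = -2322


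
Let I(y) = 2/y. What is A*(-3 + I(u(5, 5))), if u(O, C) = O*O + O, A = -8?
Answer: 352/15 ≈ 23.467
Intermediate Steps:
u(O, C) = O + O**2 (u(O, C) = O**2 + O = O + O**2)
A*(-3 + I(u(5, 5))) = -8*(-3 + 2/((5*(1 + 5)))) = -8*(-3 + 2/((5*6))) = -8*(-3 + 2/30) = -8*(-3 + 2*(1/30)) = -8*(-3 + 1/15) = -8*(-44/15) = 352/15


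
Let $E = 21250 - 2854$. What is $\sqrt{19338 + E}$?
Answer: $\sqrt{37734} \approx 194.25$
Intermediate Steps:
$E = 18396$
$\sqrt{19338 + E} = \sqrt{19338 + 18396} = \sqrt{37734}$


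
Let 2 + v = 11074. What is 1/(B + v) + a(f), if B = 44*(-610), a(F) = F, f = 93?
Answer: 1466423/15768 ≈ 93.000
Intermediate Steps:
v = 11072 (v = -2 + 11074 = 11072)
B = -26840
1/(B + v) + a(f) = 1/(-26840 + 11072) + 93 = 1/(-15768) + 93 = -1/15768 + 93 = 1466423/15768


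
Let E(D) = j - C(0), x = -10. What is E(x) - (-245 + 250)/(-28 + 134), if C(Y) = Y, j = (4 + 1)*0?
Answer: -5/106 ≈ -0.047170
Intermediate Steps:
j = 0 (j = 5*0 = 0)
E(D) = 0 (E(D) = 0 - 1*0 = 0 + 0 = 0)
E(x) - (-245 + 250)/(-28 + 134) = 0 - (-245 + 250)/(-28 + 134) = 0 - 5/106 = -5/106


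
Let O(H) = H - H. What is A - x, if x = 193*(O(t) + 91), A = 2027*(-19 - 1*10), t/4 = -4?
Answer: -76346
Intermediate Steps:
t = -16 (t = 4*(-4) = -16)
O(H) = 0
A = -58783 (A = 2027*(-19 - 10) = 2027*(-29) = -58783)
x = 17563 (x = 193*(0 + 91) = 193*91 = 17563)
A - x = -58783 - 1*17563 = -58783 - 17563 = -76346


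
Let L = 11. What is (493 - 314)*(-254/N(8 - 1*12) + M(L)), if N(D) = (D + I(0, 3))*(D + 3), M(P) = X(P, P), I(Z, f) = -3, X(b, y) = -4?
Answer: -50478/7 ≈ -7211.1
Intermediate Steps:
M(P) = -4
N(D) = (-3 + D)*(3 + D) (N(D) = (D - 3)*(D + 3) = (-3 + D)*(3 + D))
(493 - 314)*(-254/N(8 - 1*12) + M(L)) = (493 - 314)*(-254/(-9 + (8 - 1*12)²) - 4) = 179*(-254/(-9 + (8 - 12)²) - 4) = 179*(-254/(-9 + (-4)²) - 4) = 179*(-254/(-9 + 16) - 4) = 179*(-254/7 - 4) = 179*(-282/7) = -50478/7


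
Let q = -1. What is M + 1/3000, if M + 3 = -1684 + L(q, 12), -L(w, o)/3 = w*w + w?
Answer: -5060999/3000 ≈ -1687.0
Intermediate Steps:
L(w, o) = -3*w - 3*w**2 (L(w, o) = -3*(w*w + w) = -3*(w**2 + w) = -3*(w + w**2) = -3*w - 3*w**2)
M = -1687 (M = -3 + (-1684 - 3*(-1)*(1 - 1)) = -3 + (-1684 - 3*(-1)*0) = -3 + (-1684 + 0) = -3 - 1684 = -1687)
M + 1/3000 = -1687 + 1/3000 = -5060999/3000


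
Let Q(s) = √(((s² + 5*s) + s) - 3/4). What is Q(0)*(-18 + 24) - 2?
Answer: -2 + 3*I*√3 ≈ -2.0 + 5.1962*I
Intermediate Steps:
Q(s) = √(-¾ + s² + 6*s) (Q(s) = √((s² + 6*s) - 3*¼) = √((s² + 6*s) - ¾) = √(-¾ + s² + 6*s))
Q(0)*(-18 + 24) - 2 = (√(-3 + 4*0² + 24*0)/2)*(-18 + 24) - 2 = (√(-3 + 4*0 + 0)/2)*6 - 2 = (√(-3 + 0 + 0)/2)*6 - 2 = (√(-3)/2)*6 - 2 = ((I*√3)/2)*6 - 2 = (I*√3/2)*6 - 2 = 3*I*√3 - 2 = -2 + 3*I*√3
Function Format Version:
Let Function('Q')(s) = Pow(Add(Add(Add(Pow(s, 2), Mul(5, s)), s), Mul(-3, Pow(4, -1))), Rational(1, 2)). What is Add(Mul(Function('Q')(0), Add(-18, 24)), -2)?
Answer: Add(-2, Mul(3, I, Pow(3, Rational(1, 2)))) ≈ Add(-2.0000, Mul(5.1962, I))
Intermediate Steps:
Function('Q')(s) = Pow(Add(Rational(-3, 4), Pow(s, 2), Mul(6, s)), Rational(1, 2)) (Function('Q')(s) = Pow(Add(Add(Pow(s, 2), Mul(6, s)), Mul(-3, Rational(1, 4))), Rational(1, 2)) = Pow(Add(Add(Pow(s, 2), Mul(6, s)), Rational(-3, 4)), Rational(1, 2)) = Pow(Add(Rational(-3, 4), Pow(s, 2), Mul(6, s)), Rational(1, 2)))
Add(Mul(Function('Q')(0), Add(-18, 24)), -2) = Add(Mul(Mul(Rational(1, 2), Pow(Add(-3, Mul(4, Pow(0, 2)), Mul(24, 0)), Rational(1, 2))), Add(-18, 24)), -2) = Add(Mul(Mul(Rational(1, 2), Pow(Add(-3, Mul(4, 0), 0), Rational(1, 2))), 6), -2) = Add(Mul(Mul(Rational(1, 2), Pow(Add(-3, 0, 0), Rational(1, 2))), 6), -2) = Add(Mul(Mul(Rational(1, 2), Pow(-3, Rational(1, 2))), 6), -2) = Add(Mul(Mul(Rational(1, 2), Mul(I, Pow(3, Rational(1, 2)))), 6), -2) = Add(Mul(Mul(Rational(1, 2), I, Pow(3, Rational(1, 2))), 6), -2) = Add(Mul(3, I, Pow(3, Rational(1, 2))), -2) = Add(-2, Mul(3, I, Pow(3, Rational(1, 2))))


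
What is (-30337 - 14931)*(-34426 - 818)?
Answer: 1595425392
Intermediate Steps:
(-30337 - 14931)*(-34426 - 818) = -45268*(-35244) = 1595425392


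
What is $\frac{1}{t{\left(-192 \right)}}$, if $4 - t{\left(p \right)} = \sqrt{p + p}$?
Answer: $\frac{1}{100} + \frac{i \sqrt{6}}{50} \approx 0.01 + 0.04899 i$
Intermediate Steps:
$t{\left(p \right)} = 4 - \sqrt{2} \sqrt{p}$ ($t{\left(p \right)} = 4 - \sqrt{p + p} = 4 - \sqrt{2 p} = 4 - \sqrt{2} \sqrt{p}$)
$\frac{1}{t{\left(-192 \right)}} = \frac{1}{4 - \sqrt{2} \sqrt{-192}} = \frac{1}{4 - \sqrt{2} \cdot 8 i \sqrt{3}} = \frac{1}{4 - 8 i \sqrt{6}}$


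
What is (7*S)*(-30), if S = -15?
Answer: 3150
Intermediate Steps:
(7*S)*(-30) = (7*(-15))*(-30) = -105*(-30) = 3150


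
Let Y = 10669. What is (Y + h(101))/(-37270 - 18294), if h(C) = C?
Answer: -5385/27782 ≈ -0.19383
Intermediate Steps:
(Y + h(101))/(-37270 - 18294) = (10669 + 101)/(-37270 - 18294) = 10770/(-55564) = 10770*(-1/55564) = -5385/27782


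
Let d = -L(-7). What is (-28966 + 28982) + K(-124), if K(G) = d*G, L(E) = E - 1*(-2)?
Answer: -604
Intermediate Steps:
L(E) = 2 + E (L(E) = E + 2 = 2 + E)
d = 5 (d = -(2 - 7) = -1*(-5) = 5)
K(G) = 5*G
(-28966 + 28982) + K(-124) = (-28966 + 28982) + 5*(-124) = 16 - 620 = -604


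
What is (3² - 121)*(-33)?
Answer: 3696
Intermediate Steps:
(3² - 121)*(-33) = (9 - 121)*(-33) = -112*(-33) = 3696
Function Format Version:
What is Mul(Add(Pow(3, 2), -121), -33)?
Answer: 3696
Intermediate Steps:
Mul(Add(Pow(3, 2), -121), -33) = Mul(Add(9, -121), -33) = Mul(-112, -33) = 3696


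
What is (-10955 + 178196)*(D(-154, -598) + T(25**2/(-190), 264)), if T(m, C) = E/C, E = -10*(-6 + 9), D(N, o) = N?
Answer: -1134061221/44 ≈ -2.5774e+7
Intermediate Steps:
E = -30 (E = -10*3 = -30)
T(m, C) = -30/C
(-10955 + 178196)*(D(-154, -598) + T(25**2/(-190), 264)) = (-10955 + 178196)*(-154 - 30/264) = 167241*(-154 - 30*1/264) = 167241*(-154 - 5/44) = 167241*(-6781/44) = -1134061221/44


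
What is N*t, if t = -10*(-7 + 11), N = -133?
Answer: 5320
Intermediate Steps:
t = -40 (t = -10*4 = -40)
N*t = -133*(-40) = 5320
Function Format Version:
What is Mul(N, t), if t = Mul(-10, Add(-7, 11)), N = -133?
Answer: 5320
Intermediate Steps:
t = -40 (t = Mul(-10, 4) = -40)
Mul(N, t) = Mul(-133, -40) = 5320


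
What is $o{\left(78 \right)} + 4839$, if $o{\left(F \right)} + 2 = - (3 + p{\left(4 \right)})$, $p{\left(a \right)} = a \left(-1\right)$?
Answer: $4838$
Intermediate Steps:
$p{\left(a \right)} = - a$
$o{\left(F \right)} = -1$ ($o{\left(F \right)} = -2 - \left(3 - 4\right) = -2 - -1 = -2 + 1 = -1$)
$o{\left(78 \right)} + 4839 = -1 + 4839 = 4838$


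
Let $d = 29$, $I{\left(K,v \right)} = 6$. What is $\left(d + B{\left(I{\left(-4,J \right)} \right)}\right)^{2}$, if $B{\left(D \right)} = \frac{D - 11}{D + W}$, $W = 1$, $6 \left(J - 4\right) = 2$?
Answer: $\frac{39204}{49} \approx 800.08$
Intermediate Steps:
$J = \frac{13}{3}$ ($J = 4 + \frac{1}{6} \cdot 2 = 4 + \frac{1}{3} = \frac{13}{3} \approx 4.3333$)
$B{\left(D \right)} = \frac{-11 + D}{1 + D}$ ($B{\left(D \right)} = \frac{D - 11}{D + 1} = \frac{-11 + D}{1 + D}$)
$\left(d + B{\left(I{\left(-4,J \right)} \right)}\right)^{2} = \left(29 + \frac{-11 + 6}{1 + 6}\right)^{2} = \left(29 + \frac{1}{7} \left(-5\right)\right)^{2} = \left(29 - \frac{5}{7}\right)^{2} = \left(\frac{198}{7}\right)^{2} = \frac{39204}{49}$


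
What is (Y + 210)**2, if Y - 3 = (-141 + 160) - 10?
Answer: 49284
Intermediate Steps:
Y = 12 (Y = 3 + ((-141 + 160) - 10) = 3 + (19 - 10) = 3 + 9 = 12)
(Y + 210)**2 = (12 + 210)**2 = 222**2 = 49284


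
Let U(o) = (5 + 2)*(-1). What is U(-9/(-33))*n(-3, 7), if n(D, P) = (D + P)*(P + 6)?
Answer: -364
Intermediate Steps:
U(o) = -7 (U(o) = 7*(-1) = -7)
n(D, P) = (6 + P)*(D + P) (n(D, P) = (D + P)*(6 + P) = (6 + P)*(D + P))
U(-9/(-33))*n(-3, 7) = -7*(7² + 6*(-3) + 6*7 - 3*7) = -7*(49 - 18 + 42 - 21) = -7*52 = -364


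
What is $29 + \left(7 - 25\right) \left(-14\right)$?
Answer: $281$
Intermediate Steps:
$29 + \left(7 - 25\right) \left(-14\right) = 29 - -252 = 29 + 252 = 281$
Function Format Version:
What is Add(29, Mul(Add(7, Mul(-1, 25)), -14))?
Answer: 281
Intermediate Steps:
Add(29, Mul(Add(7, Mul(-1, 25)), -14)) = Add(29, Mul(Add(7, -25), -14)) = Add(29, Mul(-18, -14)) = Add(29, 252) = 281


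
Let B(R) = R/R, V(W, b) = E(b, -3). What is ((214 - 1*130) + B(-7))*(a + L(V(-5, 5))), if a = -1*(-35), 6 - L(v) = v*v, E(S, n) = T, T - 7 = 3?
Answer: -5015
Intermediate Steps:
T = 10 (T = 7 + 3 = 10)
E(S, n) = 10
V(W, b) = 10
B(R) = 1
L(v) = 6 - v² (L(v) = 6 - v*v = 6 - v²)
a = 35
((214 - 1*130) + B(-7))*(a + L(V(-5, 5))) = ((214 - 1*130) + 1)*(35 + (6 - 1*10²)) = ((214 - 130) + 1)*(35 + (6 - 1*100)) = (84 + 1)*(35 + (6 - 100)) = 85*(35 - 94) = 85*(-59) = -5015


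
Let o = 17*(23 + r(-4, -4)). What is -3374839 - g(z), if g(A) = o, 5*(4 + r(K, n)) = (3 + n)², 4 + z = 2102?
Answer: -16875827/5 ≈ -3.3752e+6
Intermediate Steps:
z = 2098 (z = -4 + 2102 = 2098)
r(K, n) = -4 + (3 + n)²/5
o = 1632/5 (o = 17*(23 + (-4 + (3 - 4)²/5)) = 17*(23 + (-4 + (⅕)*(-1)²)) = 17*(23 + (-4 + (⅕)*1)) = 17*(23 + (-4 + ⅕)) = 17*(23 - 19/5) = 17*(96/5) = 1632/5 ≈ 326.40)
g(A) = 1632/5
-3374839 - g(z) = -3374839 - 1*1632/5 = -3374839 - 1632/5 = -16875827/5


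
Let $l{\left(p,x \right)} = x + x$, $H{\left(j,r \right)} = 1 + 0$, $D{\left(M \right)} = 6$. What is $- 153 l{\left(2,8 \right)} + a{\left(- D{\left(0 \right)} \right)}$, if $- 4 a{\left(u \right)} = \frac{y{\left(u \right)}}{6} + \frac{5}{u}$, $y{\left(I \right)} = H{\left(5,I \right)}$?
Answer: $- \frac{14687}{6} \approx -2447.8$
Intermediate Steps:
$H{\left(j,r \right)} = 1$
$y{\left(I \right)} = 1$
$a{\left(u \right)} = - \frac{1}{24} - \frac{5}{4 u}$ ($a{\left(u \right)} = - \frac{1 \cdot \frac{1}{6} + \frac{5}{u}}{4} = - \frac{\frac{1}{6} + \frac{5}{u}}{4} = - \frac{1}{24} - \frac{5}{4 u}$)
$l{\left(p,x \right)} = 2 x$
$- 153 l{\left(2,8 \right)} + a{\left(- D{\left(0 \right)} \right)} = - 153 \cdot 2 \cdot 8 + \frac{-30 - \left(-1\right) 6}{24 \left(\left(-1\right) 6\right)} = \left(-153\right) 16 + \frac{-30 - -6}{24 \left(-6\right)} = -2448 + \frac{1}{24} \left(- \frac{1}{6}\right) \left(-30 + 6\right) = -2448 + \frac{1}{24} \left(- \frac{1}{6}\right) \left(-24\right) = -2448 + \frac{1}{6} = - \frac{14687}{6}$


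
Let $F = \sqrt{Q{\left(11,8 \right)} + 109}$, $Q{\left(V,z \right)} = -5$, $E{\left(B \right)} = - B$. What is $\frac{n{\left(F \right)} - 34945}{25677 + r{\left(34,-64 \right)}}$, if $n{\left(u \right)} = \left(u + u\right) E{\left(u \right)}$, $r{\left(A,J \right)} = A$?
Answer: $- \frac{35153}{25711} \approx -1.3672$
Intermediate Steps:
$F = 2 \sqrt{26}$ ($F = \sqrt{-5 + 109} = \sqrt{104} = 2 \sqrt{26} \approx 10.198$)
$n{\left(u \right)} = - 2 u^{2}$ ($n{\left(u \right)} = \left(u + u\right) \left(- u\right) = 2 u \left(- u\right) = - 2 u^{2}$)
$\frac{n{\left(F \right)} - 34945}{25677 + r{\left(34,-64 \right)}} = \frac{- 2 \left(2 \sqrt{26}\right)^{2} - 34945}{25677 + 34} = \frac{\left(-2\right) 104 - 34945}{25711} = \left(-208 - 34945\right) \frac{1}{25711} = \left(-35153\right) \frac{1}{25711} = - \frac{35153}{25711}$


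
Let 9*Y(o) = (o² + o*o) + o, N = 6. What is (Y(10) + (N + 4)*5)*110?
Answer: 24200/3 ≈ 8066.7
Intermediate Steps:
Y(o) = o/9 + 2*o²/9 (Y(o) = ((o² + o*o) + o)/9 = ((o² + o²) + o)/9 = (2*o² + o)/9 = (o + 2*o²)/9 = o/9 + 2*o²/9)
(Y(10) + (N + 4)*5)*110 = ((⅑)*10*(1 + 2*10) + (6 + 4)*5)*110 = ((⅑)*10*(1 + 20) + 10*5)*110 = ((⅑)*10*21 + 50)*110 = (70/3 + 50)*110 = (220/3)*110 = 24200/3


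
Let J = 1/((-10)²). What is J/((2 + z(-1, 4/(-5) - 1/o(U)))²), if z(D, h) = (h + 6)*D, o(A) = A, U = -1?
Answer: 1/1764 ≈ 0.00056689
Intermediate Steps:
J = 1/100 ≈ 0.010000
z(D, h) = D*(6 + h) (z(D, h) = (6 + h)*D = D*(6 + h))
J/((2 + z(-1, 4/(-5) - 1/o(U)))²) = 1/(100*((2 - (6 + (4/(-5) - 1/(-1))))²)) = 1/(100*((2 - (6 + (4*(-⅕) - 1*(-1))))²)) = 1/(100*((2 - (6 + (-⅘ + 1)))²)) = 1/(100*((2 - (6 + ⅕))²)) = 1/(100*((2 - 1*31/5)²)) = 1/(100*((2 - 31/5)²)) = 1/(100*((-21/5)²)) = 1/(100*(441/25)) = (1/100)*(25/441) = 1/1764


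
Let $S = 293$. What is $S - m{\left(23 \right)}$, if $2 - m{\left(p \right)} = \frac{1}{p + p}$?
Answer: $\frac{13387}{46} \approx 291.02$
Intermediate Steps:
$m{\left(p \right)} = 2 - \frac{1}{2 p}$ ($m{\left(p \right)} = 2 - \frac{1}{p + p} = 2 - \frac{1}{2 p}$)
$S - m{\left(23 \right)} = 293 - \left(2 - \frac{1}{2 \cdot 23}\right) = 293 - \left(2 - \frac{1}{46}\right) = 293 - \frac{91}{46} = \frac{13387}{46}$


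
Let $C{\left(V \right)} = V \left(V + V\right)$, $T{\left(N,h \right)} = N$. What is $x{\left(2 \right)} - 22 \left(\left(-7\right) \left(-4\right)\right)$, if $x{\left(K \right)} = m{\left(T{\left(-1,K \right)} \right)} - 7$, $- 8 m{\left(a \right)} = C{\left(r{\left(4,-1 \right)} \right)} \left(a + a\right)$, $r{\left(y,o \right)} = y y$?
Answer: $-495$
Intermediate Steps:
$r{\left(y,o \right)} = y^{2}$
$C{\left(V \right)} = 2 V^{2}$ ($C{\left(V \right)} = V 2 V = 2 V^{2}$)
$m{\left(a \right)} = - 128 a$ ($m{\left(a \right)} = - \frac{2 \left(4^{2}\right)^{2} \left(a + a\right)}{8} = - \frac{2 \cdot 16^{2} \cdot 2 a}{8} = - \frac{2 \cdot 256 \cdot 2 a}{8} = - \frac{512 \cdot 2 a}{8} = - \frac{1024 a}{8} = - 128 a$)
$x{\left(K \right)} = 121$ ($x{\left(K \right)} = \left(-128\right) \left(-1\right) - 7 = 128 - 7 = 121$)
$x{\left(2 \right)} - 22 \left(\left(-7\right) \left(-4\right)\right) = 121 - 22 \left(\left(-7\right) \left(-4\right)\right) = 121 - 616 = -495$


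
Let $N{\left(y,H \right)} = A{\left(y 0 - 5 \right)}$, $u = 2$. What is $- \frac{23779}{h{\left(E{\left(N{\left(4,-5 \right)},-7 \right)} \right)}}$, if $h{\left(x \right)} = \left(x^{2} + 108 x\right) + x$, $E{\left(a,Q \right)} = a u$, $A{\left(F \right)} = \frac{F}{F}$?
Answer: $- \frac{23779}{222} \approx -107.11$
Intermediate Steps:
$A{\left(F \right)} = 1$
$N{\left(y,H \right)} = 1$
$E{\left(a,Q \right)} = 2 a$ ($E{\left(a,Q \right)} = a 2 = 2 a$)
$h{\left(x \right)} = x^{2} + 109 x$
$- \frac{23779}{h{\left(E{\left(N{\left(4,-5 \right)},-7 \right)} \right)}} = - \frac{23779}{2 \cdot 1 \left(109 + 2 \cdot 1\right)} = - \frac{23779}{2 \left(109 + 2\right)} = - \frac{23779}{2 \cdot 111} = - \frac{23779}{222}$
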